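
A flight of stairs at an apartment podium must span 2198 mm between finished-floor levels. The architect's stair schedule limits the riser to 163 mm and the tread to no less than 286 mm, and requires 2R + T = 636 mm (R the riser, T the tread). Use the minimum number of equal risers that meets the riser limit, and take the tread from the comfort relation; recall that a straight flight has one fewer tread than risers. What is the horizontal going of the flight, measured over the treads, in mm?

4186 mm

2198 / 163 = 13.48, so 14 risers are needed.
Riser R = 2198 / 14 = 157 mm, within the 163 mm limit.
Tread T = 636 − 2 × 157 = 322 mm (≥ 286 mm).
Going = (14 − 1) × 322 = 4186 mm.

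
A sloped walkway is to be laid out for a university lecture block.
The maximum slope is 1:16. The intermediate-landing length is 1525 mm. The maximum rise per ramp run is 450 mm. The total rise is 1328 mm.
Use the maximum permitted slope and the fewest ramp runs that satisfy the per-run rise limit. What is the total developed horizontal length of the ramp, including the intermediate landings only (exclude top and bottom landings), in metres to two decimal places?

1328 / 450 = 2.951 → round up to 3 ramp runs. That means 2 intermediate landings.
Horizontal run for 1328 mm of rise at 1:16 is 1328 × 16 = 21248 mm.
Intermediate landings: 2 × 1525 = 3050 mm.
Developed length = 21248 + 3050 = 24298 mm.
= 24.30 m.

24.30 m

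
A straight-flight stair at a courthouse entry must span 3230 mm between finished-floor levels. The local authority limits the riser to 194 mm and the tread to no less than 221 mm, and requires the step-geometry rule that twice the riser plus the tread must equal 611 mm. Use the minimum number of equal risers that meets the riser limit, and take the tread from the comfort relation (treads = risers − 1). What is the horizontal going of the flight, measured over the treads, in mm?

⌈3230/194⌉ = 17 risers.
Each riser is 3230/17 = 190 mm (≤ 194 mm).
T = 611 − 2·190 = 231 mm, which satisfies the 221 mm minimum.
Going = (17 − 1) × 231 = 3696 mm.

3696 mm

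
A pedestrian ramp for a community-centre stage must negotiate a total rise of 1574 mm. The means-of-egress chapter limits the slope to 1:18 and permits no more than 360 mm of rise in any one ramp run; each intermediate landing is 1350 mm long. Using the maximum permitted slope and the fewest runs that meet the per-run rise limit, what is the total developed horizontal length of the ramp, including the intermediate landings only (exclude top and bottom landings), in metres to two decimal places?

33.73 m

⌈1574/360⌉ = 5 ramp runs. That means 4 intermediate landings.
Horizontal run for 1574 mm of rise at 1:18 is 1574 × 18 = 28332 mm.
Intermediate landings: 4 × 1350 = 5400 mm.
Total developed length = 28332 + 5400 = 33732 mm.
= 33.73 m.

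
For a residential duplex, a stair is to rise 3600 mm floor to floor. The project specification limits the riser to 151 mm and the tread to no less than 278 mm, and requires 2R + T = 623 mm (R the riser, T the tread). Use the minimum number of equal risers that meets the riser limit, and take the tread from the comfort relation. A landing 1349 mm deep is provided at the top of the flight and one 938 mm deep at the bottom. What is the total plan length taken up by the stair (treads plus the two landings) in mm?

9716 mm

3600 / 151 = 23.841 → round up to 24 risers.
R = 3600 ÷ 24 = 150 mm.
Tread T = 623 − 2 × 150 = 323 mm (≥ 278 mm).
Treads = 24 − 1 = 23; going = 23 × 323 = 7429 mm.
Enclosure = 7429 + 1349 + 938 = 9716 mm.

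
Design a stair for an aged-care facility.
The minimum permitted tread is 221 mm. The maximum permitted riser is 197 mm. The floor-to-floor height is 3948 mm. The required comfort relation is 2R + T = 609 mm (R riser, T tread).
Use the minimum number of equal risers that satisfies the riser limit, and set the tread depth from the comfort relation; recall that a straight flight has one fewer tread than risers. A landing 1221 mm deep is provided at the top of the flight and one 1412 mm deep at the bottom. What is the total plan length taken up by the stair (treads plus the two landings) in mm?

3948 / 197 = 20.04, so 21 risers are needed.
Each riser is 3948/21 = 188 mm (≤ 197 mm).
Tread T = 609 − 2 × 188 = 233 mm (≥ 221 mm).
Treads = 21 − 1 = 20; going = 20 × 233 = 4660 mm.
Add landings: 4660 + 1221 + 1412 = 7293 mm.

7293 mm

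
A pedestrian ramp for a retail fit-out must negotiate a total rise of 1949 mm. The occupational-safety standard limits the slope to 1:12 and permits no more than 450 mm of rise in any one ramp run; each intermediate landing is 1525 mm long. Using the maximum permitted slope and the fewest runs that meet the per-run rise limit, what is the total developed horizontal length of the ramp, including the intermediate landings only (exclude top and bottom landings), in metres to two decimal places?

1949 / 450 = 4.331 → round up to 5 ramp runs. That means 4 intermediate landings.
Horizontal run for 1949 mm of rise at 1:12 is 1949 × 12 = 23388 mm.
Intermediate landings: 4 × 1525 = 6100 mm.
Developed length = 23388 + 6100 = 29488 mm.
= 29.49 m.

29.49 m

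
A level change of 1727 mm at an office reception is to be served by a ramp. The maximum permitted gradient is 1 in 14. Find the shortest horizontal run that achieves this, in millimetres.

24178 mm

Run = rise × 14 = 1727 × 14 = 24178 mm.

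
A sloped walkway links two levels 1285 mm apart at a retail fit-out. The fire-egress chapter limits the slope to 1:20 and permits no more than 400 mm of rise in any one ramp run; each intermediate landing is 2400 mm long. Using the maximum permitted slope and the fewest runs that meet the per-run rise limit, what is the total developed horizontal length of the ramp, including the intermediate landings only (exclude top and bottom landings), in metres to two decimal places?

1285 / 400 = 3.21, so 4 ramp runs are needed. That means 3 intermediate landings.
Horizontal run for 1285 mm of rise at 1:20 is 1285 × 20 = 25700 mm.
Intermediate landings: 3 × 2400 = 7200 mm.
Developed length = 25700 + 7200 = 32900 mm.
= 32.90 m.

32.90 m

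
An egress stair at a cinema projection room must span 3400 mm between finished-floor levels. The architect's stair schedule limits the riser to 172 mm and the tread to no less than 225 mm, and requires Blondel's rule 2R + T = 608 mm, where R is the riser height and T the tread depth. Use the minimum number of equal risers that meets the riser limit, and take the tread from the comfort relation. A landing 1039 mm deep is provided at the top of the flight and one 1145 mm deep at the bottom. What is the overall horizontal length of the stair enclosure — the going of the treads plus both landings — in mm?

⌈3400/172⌉ = 20 risers.
Riser R = 3400 / 20 = 170 mm, within the 172 mm limit.
T = 608 − 2·170 = 268 mm, which satisfies the 225 mm minimum.
Treads = 20 − 1 = 19; going = 19 × 268 = 5092 mm.
Enclosure = 5092 + 1039 + 1145 = 7276 mm.

7276 mm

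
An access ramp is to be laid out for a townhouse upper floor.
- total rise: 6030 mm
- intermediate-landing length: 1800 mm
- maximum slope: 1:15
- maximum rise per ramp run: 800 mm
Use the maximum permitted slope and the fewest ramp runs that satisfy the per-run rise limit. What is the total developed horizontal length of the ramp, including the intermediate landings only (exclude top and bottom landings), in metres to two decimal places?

6030 / 800 = 7.537 → round up to 8 ramp runs. That means 7 intermediate landings.
Horizontal run for 6030 mm of rise at 1:15 is 6030 × 15 = 90450 mm.
7 intermediate landings contribute 7 × 1800 = 12600 mm.
Total developed length = 90450 + 12600 = 103050 mm.
= 103.05 m.

103.05 m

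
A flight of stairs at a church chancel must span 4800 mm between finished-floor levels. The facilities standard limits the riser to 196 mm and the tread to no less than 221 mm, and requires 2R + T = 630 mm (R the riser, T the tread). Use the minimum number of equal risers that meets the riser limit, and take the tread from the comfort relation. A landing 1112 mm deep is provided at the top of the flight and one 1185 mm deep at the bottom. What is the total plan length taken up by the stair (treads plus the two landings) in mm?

8201 mm

4800 / 196 = 24.49, so 25 risers are needed.
Riser R = 4800 / 25 = 192 mm, within the 196 mm limit.
T = 630 − 2·192 = 246 mm, which satisfies the 221 mm minimum.
Treads = 25 − 1 = 24; going = 24 × 246 = 5904 mm.
Enclosure = 5904 + 1112 + 1185 = 8201 mm.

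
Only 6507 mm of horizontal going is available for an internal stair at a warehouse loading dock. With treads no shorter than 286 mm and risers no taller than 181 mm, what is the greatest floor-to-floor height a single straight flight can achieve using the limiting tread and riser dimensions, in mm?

Treads that fit: ⌊6507 / 286⌋ = 22.
Risers = treads + 1 = 23.
Maximum height = 23 × 181 = 4163 mm.

4163 mm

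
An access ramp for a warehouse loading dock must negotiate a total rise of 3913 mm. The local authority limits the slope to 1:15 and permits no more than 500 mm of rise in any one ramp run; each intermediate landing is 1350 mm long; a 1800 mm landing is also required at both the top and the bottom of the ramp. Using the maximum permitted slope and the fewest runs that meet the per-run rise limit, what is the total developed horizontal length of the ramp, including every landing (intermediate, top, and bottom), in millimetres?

71745 mm

⌈3913/500⌉ = 8 ramp runs. That means 7 intermediate landings.
Ramp run (horizontal) at 1:15: 3913 × 15 = 58695 mm.
Intermediate landings: 7 × 1350 = 9450 mm.
Top and bottom landings: 2 × 1800 = 3600 mm.
Total = 58695 + 9450 + 3600 = 71745 mm.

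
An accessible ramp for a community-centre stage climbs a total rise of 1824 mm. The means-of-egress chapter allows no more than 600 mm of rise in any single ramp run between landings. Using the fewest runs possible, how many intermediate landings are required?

⌈1824/600⌉ = 4 ramp runs.
4 runs are separated by 3 intermediate landings.

3 intermediate landings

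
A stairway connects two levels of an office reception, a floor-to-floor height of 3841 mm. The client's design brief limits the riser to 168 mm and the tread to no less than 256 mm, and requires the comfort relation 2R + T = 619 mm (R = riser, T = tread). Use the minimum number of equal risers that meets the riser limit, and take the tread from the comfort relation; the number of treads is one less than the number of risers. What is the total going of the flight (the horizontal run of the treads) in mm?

⌈3841/168⌉ = 23 risers.
Riser R = 3841 / 23 = 167 mm, within the 168 mm limit.
From 2R + T = 619: T = 619 − 334 = 285 mm.
Treads = 23 − 1 = 22; going = 22 × 285 = 6270 mm.

6270 mm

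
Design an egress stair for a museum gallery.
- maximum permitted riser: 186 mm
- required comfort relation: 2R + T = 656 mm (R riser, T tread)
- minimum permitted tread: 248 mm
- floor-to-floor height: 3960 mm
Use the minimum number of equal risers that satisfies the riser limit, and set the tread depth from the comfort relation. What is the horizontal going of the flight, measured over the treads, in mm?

⌈3960/186⌉ = 22 risers.
R = 3960 ÷ 22 = 180 mm.
Tread T = 656 − 2 × 180 = 296 mm (≥ 248 mm).
22 risers give 21 treads; going = 21 × 296 = 6216 mm.

6216 mm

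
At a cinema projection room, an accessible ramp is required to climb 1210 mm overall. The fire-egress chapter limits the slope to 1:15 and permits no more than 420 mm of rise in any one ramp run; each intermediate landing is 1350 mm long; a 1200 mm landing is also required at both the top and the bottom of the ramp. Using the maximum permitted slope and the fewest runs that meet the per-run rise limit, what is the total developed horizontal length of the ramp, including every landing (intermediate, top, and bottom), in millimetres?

23250 mm

⌈1210/420⌉ = 3 ramp runs. That means 2 intermediate landings.
Horizontal run for 1210 mm of rise at 1:15 is 1210 × 15 = 18150 mm.
Intermediate landings: 2 × 1350 = 2700 mm.
Top and bottom landings: 2 × 1200 = 2400 mm.
Total = 18150 + 2700 + 2400 = 23250 mm.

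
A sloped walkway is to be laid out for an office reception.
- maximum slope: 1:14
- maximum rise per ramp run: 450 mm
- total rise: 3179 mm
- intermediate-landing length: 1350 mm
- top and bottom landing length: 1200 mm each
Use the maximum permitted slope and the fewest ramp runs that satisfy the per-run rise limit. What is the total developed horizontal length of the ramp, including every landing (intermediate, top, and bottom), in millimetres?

56356 mm

3179 / 450 = 7.064 → round up to 8 ramp runs. That means 7 intermediate landings.
Ramp run (horizontal) at 1:14: 3179 × 14 = 44506 mm.
Intermediate landings: 7 × 1350 = 9450 mm.
Top and bottom landings: 2 × 1200 = 2400 mm.
Total = 44506 + 9450 + 2400 = 56356 mm.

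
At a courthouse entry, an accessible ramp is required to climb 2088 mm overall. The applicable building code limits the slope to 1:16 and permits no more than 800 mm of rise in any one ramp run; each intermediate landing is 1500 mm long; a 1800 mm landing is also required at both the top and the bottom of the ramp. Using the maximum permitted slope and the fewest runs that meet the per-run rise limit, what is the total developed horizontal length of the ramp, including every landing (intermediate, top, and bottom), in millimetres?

40008 mm

At most 800 each: 2088/800 = 2.61, giving 3 ramp runs. That means 2 intermediate landings.
Horizontal run for 2088 mm of rise at 1:16 is 2088 × 16 = 33408 mm.
2 intermediate landings contribute 2 × 1500 = 3000 mm.
Top and bottom landings: 2 × 1800 = 3600 mm.
Total = 33408 + 3000 + 3600 = 40008 mm.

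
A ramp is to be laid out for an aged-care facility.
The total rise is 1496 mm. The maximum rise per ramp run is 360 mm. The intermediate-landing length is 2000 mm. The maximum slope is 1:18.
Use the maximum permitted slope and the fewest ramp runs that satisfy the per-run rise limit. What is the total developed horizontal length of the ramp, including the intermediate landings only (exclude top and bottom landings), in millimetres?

At most 360 each: 1496/360 = 4.16, giving 5 ramp runs. That means 4 intermediate landings.
Horizontal run for 1496 mm of rise at 1:18 is 1496 × 18 = 26928 mm.
4 intermediate landings contribute 4 × 2000 = 8000 mm.
Total developed length = 26928 + 8000 = 34928 mm.

34928 mm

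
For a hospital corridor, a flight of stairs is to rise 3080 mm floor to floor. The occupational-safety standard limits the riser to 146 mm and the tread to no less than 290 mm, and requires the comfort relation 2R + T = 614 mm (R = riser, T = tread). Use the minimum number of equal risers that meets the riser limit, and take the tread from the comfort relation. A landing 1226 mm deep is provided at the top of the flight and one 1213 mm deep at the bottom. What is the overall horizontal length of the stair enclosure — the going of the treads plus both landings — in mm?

⌈3080/146⌉ = 22 risers.
Each riser is 3080/22 = 140 mm (≤ 146 mm).
Tread T = 614 − 2 × 140 = 334 mm (≥ 290 mm).
22 risers give 21 treads; going = 21 × 334 = 7014 mm.
Add landings: 7014 + 1226 + 1213 = 9453 mm.

9453 mm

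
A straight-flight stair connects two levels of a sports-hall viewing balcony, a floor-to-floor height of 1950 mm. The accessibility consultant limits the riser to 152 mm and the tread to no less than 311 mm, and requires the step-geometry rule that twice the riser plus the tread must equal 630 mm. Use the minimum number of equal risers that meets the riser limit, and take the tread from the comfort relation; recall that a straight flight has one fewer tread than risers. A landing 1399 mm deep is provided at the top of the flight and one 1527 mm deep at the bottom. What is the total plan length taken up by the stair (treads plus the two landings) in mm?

6886 mm

At most 152 each: 1950/152 = 12.83, giving 13 risers.
R = 1950 ÷ 13 = 150 mm.
Tread T = 630 − 2 × 150 = 330 mm (≥ 311 mm).
Going = (13 − 1) × 330 = 3960 mm.
Enclosure = 3960 + 1399 + 1527 = 6886 mm.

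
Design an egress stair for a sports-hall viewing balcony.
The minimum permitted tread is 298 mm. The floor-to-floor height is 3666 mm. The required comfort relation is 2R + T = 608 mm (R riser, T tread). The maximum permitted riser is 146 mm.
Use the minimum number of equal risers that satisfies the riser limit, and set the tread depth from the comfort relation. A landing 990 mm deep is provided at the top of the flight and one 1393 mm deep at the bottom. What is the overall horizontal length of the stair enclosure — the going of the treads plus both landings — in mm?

10533 mm

3666 / 146 = 25.11, so 26 risers are needed.
R = 3666 ÷ 26 = 141 mm.
From 2R + T = 608: T = 608 − 282 = 326 mm.
Going = (26 − 1) × 326 = 8150 mm.
Add landings: 8150 + 990 + 1393 = 10533 mm.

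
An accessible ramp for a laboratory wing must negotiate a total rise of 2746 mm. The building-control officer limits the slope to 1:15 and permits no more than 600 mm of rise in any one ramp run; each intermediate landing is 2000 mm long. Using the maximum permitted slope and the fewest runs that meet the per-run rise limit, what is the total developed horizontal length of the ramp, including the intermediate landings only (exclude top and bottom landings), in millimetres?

⌈2746/600⌉ = 5 ramp runs. That means 4 intermediate landings.
Horizontal run for 2746 mm of rise at 1:15 is 2746 × 15 = 41190 mm.
4 intermediate landings contribute 4 × 2000 = 8000 mm.
Developed length = 41190 + 8000 = 49190 mm.

49190 mm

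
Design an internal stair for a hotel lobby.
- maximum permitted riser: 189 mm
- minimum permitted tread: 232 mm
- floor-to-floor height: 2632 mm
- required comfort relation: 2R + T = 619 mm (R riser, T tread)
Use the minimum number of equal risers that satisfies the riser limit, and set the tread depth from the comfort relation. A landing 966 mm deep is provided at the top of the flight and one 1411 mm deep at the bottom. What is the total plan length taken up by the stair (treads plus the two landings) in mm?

5536 mm

2632 / 189 = 13.926 → round up to 14 risers.
Riser R = 2632 / 14 = 188 mm, within the 189 mm limit.
Tread T = 619 − 2 × 188 = 243 mm (≥ 232 mm).
14 risers give 13 treads; going = 13 × 243 = 3159 mm.
Add landings: 3159 + 966 + 1411 = 5536 mm.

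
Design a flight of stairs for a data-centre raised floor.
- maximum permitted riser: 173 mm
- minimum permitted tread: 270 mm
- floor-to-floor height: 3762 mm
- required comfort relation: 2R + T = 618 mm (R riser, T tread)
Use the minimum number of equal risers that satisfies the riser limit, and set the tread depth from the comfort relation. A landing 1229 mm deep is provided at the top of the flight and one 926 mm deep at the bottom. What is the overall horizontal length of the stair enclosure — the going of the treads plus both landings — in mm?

3762 / 173 = 21.746 → round up to 22 risers.
Each riser is 3762/22 = 171 mm (≤ 173 mm).
Tread T = 618 − 2 × 171 = 276 mm (≥ 270 mm).
22 risers give 21 treads; going = 21 × 276 = 5796 mm.
Add landings: 5796 + 1229 + 926 = 7951 mm.

7951 mm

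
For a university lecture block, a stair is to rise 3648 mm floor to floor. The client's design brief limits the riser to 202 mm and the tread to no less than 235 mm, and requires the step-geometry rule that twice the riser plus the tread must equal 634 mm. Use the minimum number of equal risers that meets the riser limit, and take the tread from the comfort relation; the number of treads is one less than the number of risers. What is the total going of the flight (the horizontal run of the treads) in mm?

4500 mm

3648 / 202 = 18.059 → round up to 19 risers.
Each riser is 3648/19 = 192 mm (≤ 202 mm).
Tread T = 634 − 2 × 192 = 250 mm (≥ 235 mm).
Going = (19 − 1) × 250 = 4500 mm.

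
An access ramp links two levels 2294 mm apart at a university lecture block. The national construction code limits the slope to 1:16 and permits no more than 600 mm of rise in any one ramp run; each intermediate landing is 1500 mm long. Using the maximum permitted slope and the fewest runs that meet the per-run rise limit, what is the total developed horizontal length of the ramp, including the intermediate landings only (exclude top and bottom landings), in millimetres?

⌈2294/600⌉ = 4 ramp runs. That means 3 intermediate landings.
Horizontal run for 2294 mm of rise at 1:16 is 2294 × 16 = 36704 mm.
Intermediate landings: 3 × 1500 = 4500 mm.
Total developed length = 36704 + 4500 = 41204 mm.

41204 mm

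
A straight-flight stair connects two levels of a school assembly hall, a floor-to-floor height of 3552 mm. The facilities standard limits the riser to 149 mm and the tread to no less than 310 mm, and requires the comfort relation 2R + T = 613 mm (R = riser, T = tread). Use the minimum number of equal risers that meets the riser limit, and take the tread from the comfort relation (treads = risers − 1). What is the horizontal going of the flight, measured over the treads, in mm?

7291 mm

3552 / 149 = 23.839 → round up to 24 risers.
Riser R = 3552 / 24 = 148 mm, within the 149 mm limit.
T = 613 − 2·148 = 317 mm, which satisfies the 310 mm minimum.
24 risers give 23 treads; going = 23 × 317 = 7291 mm.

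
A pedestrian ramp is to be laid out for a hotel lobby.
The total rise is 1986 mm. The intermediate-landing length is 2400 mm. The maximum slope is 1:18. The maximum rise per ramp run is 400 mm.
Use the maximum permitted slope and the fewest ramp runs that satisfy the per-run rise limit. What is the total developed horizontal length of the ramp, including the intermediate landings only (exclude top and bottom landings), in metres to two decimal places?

1986 / 400 = 4.96, so 5 ramp runs are needed. That means 4 intermediate landings.
Horizontal run for 1986 mm of rise at 1:18 is 1986 × 18 = 35748 mm.
4 intermediate landings contribute 4 × 2400 = 9600 mm.
Total developed length = 35748 + 9600 = 45348 mm.
= 45.35 m.

45.35 m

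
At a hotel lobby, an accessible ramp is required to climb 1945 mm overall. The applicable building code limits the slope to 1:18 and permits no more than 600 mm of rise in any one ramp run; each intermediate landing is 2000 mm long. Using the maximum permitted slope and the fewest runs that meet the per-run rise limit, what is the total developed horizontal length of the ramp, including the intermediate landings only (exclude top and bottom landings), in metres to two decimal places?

1945 / 600 = 3.242 → round up to 4 ramp runs. That means 3 intermediate landings.
Ramp run (horizontal) at 1:18: 1945 × 18 = 35010 mm.
3 intermediate landings contribute 3 × 2000 = 6000 mm.
Developed length = 35010 + 6000 = 41010 mm.
= 41.01 m.

41.01 m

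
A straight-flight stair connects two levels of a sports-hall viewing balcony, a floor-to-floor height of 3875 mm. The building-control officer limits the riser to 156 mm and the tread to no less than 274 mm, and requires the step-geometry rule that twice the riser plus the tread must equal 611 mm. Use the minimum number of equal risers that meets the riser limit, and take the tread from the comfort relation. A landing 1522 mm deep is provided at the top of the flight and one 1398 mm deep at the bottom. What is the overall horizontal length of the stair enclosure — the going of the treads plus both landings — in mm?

At most 156 each: 3875/156 = 24.84, giving 25 risers.
Each riser is 3875/25 = 155 mm (≤ 156 mm).
Tread T = 611 − 2 × 155 = 301 mm (≥ 274 mm).
Treads = 25 − 1 = 24; going = 24 × 301 = 7224 mm.
Enclosure = 7224 + 1522 + 1398 = 10144 mm.

10144 mm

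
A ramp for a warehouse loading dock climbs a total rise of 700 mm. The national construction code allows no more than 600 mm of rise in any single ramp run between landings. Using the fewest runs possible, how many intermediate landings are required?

1 intermediate landings

At most 600 each: 700/600 = 1.17, giving 2 ramp runs.
2 runs are separated by 1 intermediate landings.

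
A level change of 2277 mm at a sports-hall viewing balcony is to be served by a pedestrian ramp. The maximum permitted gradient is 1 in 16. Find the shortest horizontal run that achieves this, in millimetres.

36432 mm

Run = rise × 16 = 2277 × 16 = 36432 mm.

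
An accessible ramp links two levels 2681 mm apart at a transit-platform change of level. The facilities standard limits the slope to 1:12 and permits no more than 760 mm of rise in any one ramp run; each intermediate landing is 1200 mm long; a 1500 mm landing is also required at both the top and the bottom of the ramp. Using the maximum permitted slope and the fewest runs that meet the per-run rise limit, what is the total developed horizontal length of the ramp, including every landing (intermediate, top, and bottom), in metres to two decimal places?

38.77 m

2681 / 760 = 3.528 → round up to 4 ramp runs. That means 3 intermediate landings.
Horizontal run for 2681 mm of rise at 1:12 is 2681 × 12 = 32172 mm.
Intermediate landings: 3 × 1200 = 3600 mm.
Top and bottom landings: 2 × 1500 = 3000 mm.
Total = 32172 + 3600 + 3000 = 38772 mm.
= 38.77 m.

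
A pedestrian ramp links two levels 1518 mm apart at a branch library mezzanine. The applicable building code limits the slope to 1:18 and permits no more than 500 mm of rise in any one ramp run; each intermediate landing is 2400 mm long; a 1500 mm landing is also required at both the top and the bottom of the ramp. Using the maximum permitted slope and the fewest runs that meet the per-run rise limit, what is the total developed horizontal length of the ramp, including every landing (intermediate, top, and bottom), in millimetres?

At most 500 each: 1518/500 = 3.04, giving 4 ramp runs. That means 3 intermediate landings.
Horizontal run for 1518 mm of rise at 1:18 is 1518 × 18 = 27324 mm.
Intermediate landings: 3 × 2400 = 7200 mm.
Top and bottom landings: 2 × 1500 = 3000 mm.
Total = 27324 + 7200 + 3000 = 37524 mm.

37524 mm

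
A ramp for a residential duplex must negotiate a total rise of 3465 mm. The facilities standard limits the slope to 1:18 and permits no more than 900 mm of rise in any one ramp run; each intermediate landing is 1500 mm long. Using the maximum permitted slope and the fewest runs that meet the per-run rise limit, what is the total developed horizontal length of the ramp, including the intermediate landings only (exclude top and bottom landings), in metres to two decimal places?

66.87 m

⌈3465/900⌉ = 4 ramp runs. That means 3 intermediate landings.
Horizontal run for 3465 mm of rise at 1:18 is 3465 × 18 = 62370 mm.
Intermediate landings: 3 × 1500 = 4500 mm.
Developed length = 62370 + 4500 = 66870 mm.
= 66.87 m.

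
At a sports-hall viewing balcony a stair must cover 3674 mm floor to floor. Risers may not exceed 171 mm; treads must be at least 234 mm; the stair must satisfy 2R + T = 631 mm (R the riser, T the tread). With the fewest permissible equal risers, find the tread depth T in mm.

At most 171 each: 3674/171 = 21.49, giving 22 risers.
Riser R = 3674 / 22 = 167 mm, within the 171 mm limit.
Tread T = 631 − 2 × 167 = 297 mm (≥ 234 mm).

297 mm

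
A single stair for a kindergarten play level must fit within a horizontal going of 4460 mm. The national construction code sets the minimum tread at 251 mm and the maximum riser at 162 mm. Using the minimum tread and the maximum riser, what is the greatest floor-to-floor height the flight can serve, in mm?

4460 / 251 = 17.77, so 17 treads fit.
Risers = treads + 1 = 18.
Maximum height = 18 × 162 = 2916 mm.

2916 mm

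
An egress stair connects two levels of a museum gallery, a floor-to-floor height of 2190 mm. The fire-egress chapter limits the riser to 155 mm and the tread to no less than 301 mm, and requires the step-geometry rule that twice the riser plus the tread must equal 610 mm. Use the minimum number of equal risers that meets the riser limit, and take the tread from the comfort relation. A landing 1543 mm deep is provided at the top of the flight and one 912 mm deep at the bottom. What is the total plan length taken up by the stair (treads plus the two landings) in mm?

2190 / 155 = 14.129 → round up to 15 risers.
R = 2190 ÷ 15 = 146 mm.
Tread T = 610 − 2 × 146 = 318 mm (≥ 301 mm).
15 risers give 14 treads; going = 14 × 318 = 4452 mm.
Enclosure = 4452 + 1543 + 912 = 6907 mm.

6907 mm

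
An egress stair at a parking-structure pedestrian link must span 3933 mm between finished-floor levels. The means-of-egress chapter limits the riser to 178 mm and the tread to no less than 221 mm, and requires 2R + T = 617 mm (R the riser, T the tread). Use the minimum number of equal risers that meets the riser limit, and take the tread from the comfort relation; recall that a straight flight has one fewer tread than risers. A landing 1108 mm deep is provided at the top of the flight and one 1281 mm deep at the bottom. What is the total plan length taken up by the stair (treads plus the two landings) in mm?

8439 mm

⌈3933/178⌉ = 23 risers.
Each riser is 3933/23 = 171 mm (≤ 178 mm).
T = 617 − 2·171 = 275 mm, which satisfies the 221 mm minimum.
23 risers give 22 treads; going = 22 × 275 = 6050 mm.
Add landings: 6050 + 1108 + 1281 = 8439 mm.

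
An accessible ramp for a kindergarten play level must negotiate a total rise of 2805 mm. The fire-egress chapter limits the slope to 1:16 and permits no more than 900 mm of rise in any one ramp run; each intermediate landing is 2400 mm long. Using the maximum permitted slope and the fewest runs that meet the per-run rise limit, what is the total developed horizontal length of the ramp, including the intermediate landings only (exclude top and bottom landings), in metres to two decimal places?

52.08 m

At most 900 each: 2805/900 = 3.12, giving 4 ramp runs. That means 3 intermediate landings.
Horizontal run for 2805 mm of rise at 1:16 is 2805 × 16 = 44880 mm.
3 intermediate landings contribute 3 × 2400 = 7200 mm.
Developed length = 44880 + 7200 = 52080 mm.
= 52.08 m.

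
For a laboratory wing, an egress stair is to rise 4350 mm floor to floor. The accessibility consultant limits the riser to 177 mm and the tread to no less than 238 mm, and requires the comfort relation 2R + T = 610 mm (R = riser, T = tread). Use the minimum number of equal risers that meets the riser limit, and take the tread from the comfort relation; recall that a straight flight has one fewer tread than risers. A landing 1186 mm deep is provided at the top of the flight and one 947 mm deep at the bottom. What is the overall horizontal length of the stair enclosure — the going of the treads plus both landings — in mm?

⌈4350/177⌉ = 25 risers.
R = 4350 ÷ 25 = 174 mm.
Tread T = 610 − 2 × 174 = 262 mm (≥ 238 mm).
Going = (25 − 1) × 262 = 6288 mm.
Add landings: 6288 + 1186 + 947 = 8421 mm.

8421 mm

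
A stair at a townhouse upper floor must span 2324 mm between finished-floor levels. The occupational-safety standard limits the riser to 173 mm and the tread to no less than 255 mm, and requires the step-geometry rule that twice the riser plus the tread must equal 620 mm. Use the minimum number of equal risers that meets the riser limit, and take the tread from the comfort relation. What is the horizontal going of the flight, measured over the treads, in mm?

3744 mm

At most 173 each: 2324/173 = 13.43, giving 14 risers.
Each riser is 2324/14 = 166 mm (≤ 173 mm).
From 2R + T = 620: T = 620 − 332 = 288 mm.
Going = (14 − 1) × 288 = 3744 mm.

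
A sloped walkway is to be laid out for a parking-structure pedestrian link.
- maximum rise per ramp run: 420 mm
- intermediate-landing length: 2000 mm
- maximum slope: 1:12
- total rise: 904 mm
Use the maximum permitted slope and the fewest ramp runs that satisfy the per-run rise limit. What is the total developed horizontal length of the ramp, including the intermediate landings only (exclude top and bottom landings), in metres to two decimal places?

14.85 m

904 / 420 = 2.15, so 3 ramp runs are needed. That means 2 intermediate landings.
Ramp run (horizontal) at 1:12: 904 × 12 = 10848 mm.
2 intermediate landings contribute 2 × 2000 = 4000 mm.
Total developed length = 10848 + 4000 = 14848 mm.
= 14.85 m.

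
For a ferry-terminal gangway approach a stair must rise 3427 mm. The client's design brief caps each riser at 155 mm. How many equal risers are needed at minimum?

⌈3427/155⌉ = 23 risers.

23 risers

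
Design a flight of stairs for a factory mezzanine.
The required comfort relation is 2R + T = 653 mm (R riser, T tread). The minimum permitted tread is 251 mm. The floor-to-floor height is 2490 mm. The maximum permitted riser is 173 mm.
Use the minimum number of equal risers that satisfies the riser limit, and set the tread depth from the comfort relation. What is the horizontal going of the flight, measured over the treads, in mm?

4494 mm

2490 / 173 = 14.393 → round up to 15 risers.
R = 2490 ÷ 15 = 166 mm.
T = 653 − 2·166 = 321 mm, which satisfies the 251 mm minimum.
15 risers give 14 treads; going = 14 × 321 = 4494 mm.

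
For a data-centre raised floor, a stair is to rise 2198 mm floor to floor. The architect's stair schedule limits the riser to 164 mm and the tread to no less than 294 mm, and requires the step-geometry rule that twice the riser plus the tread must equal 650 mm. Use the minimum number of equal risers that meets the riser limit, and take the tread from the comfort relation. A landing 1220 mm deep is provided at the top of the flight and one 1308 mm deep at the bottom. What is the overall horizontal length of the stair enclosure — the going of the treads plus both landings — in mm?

6896 mm

At most 164 each: 2198/164 = 13.40, giving 14 risers.
Each riser is 2198/14 = 157 mm (≤ 164 mm).
Tread T = 650 − 2 × 157 = 336 mm (≥ 294 mm).
14 risers give 13 treads; going = 13 × 336 = 4368 mm.
Enclosure = 4368 + 1220 + 1308 = 6896 mm.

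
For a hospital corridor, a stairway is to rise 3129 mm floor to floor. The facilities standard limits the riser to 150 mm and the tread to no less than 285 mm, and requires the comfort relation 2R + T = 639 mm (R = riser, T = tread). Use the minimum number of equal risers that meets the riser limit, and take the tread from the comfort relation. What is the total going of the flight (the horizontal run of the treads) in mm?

⌈3129/150⌉ = 21 risers.
Each riser is 3129/21 = 149 mm (≤ 150 mm).
Tread T = 639 − 2 × 149 = 341 mm (≥ 285 mm).
Going = (21 − 1) × 341 = 6820 mm.

6820 mm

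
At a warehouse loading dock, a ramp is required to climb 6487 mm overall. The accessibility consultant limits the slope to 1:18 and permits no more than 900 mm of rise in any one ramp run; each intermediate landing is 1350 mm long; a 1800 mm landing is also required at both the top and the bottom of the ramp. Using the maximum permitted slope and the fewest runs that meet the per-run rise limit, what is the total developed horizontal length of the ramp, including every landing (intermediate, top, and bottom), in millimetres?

129816 mm

⌈6487/900⌉ = 8 ramp runs. That means 7 intermediate landings.
Ramp run (horizontal) at 1:18: 6487 × 18 = 116766 mm.
Intermediate landings: 7 × 1350 = 9450 mm.
Top and bottom landings: 2 × 1800 = 3600 mm.
Total = 116766 + 9450 + 3600 = 129816 mm.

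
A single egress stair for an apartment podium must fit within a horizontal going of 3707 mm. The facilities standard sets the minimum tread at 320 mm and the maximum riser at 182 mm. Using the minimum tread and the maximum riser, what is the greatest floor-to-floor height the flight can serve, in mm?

3707 / 320 = 11.58, so 11 treads fit.
Risers = treads + 1 = 12.
Maximum height = 12 × 182 = 2184 mm.

2184 mm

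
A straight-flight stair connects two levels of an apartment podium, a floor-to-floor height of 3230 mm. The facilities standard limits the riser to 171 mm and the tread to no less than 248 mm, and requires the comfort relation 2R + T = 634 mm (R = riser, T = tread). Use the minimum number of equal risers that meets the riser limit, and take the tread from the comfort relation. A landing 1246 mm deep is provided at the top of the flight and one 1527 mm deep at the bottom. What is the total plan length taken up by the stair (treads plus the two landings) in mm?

8065 mm

3230 / 171 = 18.89, so 19 risers are needed.
R = 3230 ÷ 19 = 170 mm.
Tread T = 634 − 2 × 170 = 294 mm (≥ 248 mm).
Going = (19 − 1) × 294 = 5292 mm.
Enclosure = 5292 + 1246 + 1527 = 8065 mm.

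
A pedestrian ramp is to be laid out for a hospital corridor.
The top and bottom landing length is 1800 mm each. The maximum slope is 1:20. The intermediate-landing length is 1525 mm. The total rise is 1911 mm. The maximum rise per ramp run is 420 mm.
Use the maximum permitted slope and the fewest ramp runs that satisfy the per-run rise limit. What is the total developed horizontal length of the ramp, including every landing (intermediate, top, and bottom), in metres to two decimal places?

47.92 m

At most 420 each: 1911/420 = 4.55, giving 5 ramp runs. That means 4 intermediate landings.
Ramp run (horizontal) at 1:20: 1911 × 20 = 38220 mm.
4 intermediate landings contribute 4 × 1525 = 6100 mm.
Top and bottom landings: 2 × 1800 = 3600 mm.
Total = 38220 + 6100 + 3600 = 47920 mm.
= 47.92 m.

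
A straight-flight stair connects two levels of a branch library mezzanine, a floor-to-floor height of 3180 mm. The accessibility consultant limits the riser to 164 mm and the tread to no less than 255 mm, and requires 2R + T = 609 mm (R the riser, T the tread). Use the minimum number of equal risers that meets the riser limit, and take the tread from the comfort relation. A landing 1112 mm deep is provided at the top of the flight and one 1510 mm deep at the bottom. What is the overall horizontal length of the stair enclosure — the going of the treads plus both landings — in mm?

8151 mm

3180 / 164 = 19.390 → round up to 20 risers.
Each riser is 3180/20 = 159 mm (≤ 164 mm).
T = 609 − 2·159 = 291 mm, which satisfies the 255 mm minimum.
Treads = 20 − 1 = 19; going = 19 × 291 = 5529 mm.
Enclosure = 5529 + 1112 + 1510 = 8151 mm.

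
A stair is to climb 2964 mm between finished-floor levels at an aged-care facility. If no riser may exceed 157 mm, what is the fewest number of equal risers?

⌈2964/157⌉ = 19 risers.

19 risers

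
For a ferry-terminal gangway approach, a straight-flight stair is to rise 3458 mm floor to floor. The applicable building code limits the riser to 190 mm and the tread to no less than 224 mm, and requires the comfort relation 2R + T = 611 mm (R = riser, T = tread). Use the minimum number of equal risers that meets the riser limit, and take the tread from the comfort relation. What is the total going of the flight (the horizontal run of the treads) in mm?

4446 mm

At most 190 each: 3458/190 = 18.20, giving 19 risers.
R = 3458 ÷ 19 = 182 mm.
Tread T = 611 − 2 × 182 = 247 mm (≥ 224 mm).
Going = (19 − 1) × 247 = 4446 mm.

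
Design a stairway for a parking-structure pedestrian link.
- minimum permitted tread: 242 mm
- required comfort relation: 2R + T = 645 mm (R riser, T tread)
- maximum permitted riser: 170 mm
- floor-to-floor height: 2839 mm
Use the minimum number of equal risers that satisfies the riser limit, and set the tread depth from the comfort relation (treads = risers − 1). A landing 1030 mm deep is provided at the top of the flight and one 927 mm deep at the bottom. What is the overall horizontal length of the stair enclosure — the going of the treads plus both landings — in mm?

6933 mm

⌈2839/170⌉ = 17 risers.
Each riser is 2839/17 = 167 mm (≤ 170 mm).
T = 645 − 2·167 = 311 mm, which satisfies the 242 mm minimum.
Treads = 17 − 1 = 16; going = 16 × 311 = 4976 mm.
Add landings: 4976 + 1030 + 927 = 6933 mm.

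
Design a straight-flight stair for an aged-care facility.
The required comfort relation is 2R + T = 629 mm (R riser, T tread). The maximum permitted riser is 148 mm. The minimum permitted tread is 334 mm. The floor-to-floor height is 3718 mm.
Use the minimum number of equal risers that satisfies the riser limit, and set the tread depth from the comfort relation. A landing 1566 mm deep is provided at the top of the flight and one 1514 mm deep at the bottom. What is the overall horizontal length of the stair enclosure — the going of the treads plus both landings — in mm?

3718 / 148 = 25.122 → round up to 26 risers.
R = 3718 ÷ 26 = 143 mm.
Tread T = 629 − 2 × 143 = 343 mm (≥ 334 mm).
Treads = 26 − 1 = 25; going = 25 × 343 = 8575 mm.
Add landings: 8575 + 1566 + 1514 = 11655 mm.

11655 mm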